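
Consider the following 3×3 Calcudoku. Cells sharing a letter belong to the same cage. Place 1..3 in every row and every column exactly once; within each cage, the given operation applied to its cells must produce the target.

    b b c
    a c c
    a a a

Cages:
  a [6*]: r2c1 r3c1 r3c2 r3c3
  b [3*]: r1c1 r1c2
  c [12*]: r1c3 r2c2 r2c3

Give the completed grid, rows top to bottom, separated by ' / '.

3 1 2 / 1 2 3 / 2 3 1

Cage c has product 12; hence r1c3 = 2.
The 4 cells of cage a must have product 6, leaving r2c1 = 1.
The 3 cells of cage c must have product 12, which forces r2c2 = 2.
Cage c has product 12, leaving r2c3 = 3.
Column 3 already has 3, which forces r3c3 = 1.
Column 1 already has 1, so r1c1 = 3.
The two cells of cage b must have product 3, leaving r1c2 = 1.
The 4 cells of cage a must have product 6, so r3c1 = 2.
Row 3 already has 1, which forces r3c2 = 3.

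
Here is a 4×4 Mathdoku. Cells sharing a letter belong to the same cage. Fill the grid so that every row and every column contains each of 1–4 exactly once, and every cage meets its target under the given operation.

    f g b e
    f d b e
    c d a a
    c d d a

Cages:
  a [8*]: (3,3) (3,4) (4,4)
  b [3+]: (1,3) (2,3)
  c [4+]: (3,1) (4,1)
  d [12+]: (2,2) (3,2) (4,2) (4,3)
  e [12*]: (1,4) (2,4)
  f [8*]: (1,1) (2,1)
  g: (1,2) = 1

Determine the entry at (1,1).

G is a freebie, leaving (1,2) = 1.
Row 1 already has 1, so (1,3) = 2.
Column 3 already has 2, so (2,3) = 1.
Column 3 already has 1, which forces (3,3) = 4.
4 is placed in column 3, so (4,3) = 3.
Row 1 already has 2, which forces (1,1) = 4.
Row 1 already has 4; hence (1,4) = 3.
The two cells of cage f must have product 8, leaving (2,1) = 2.
3 is placed in column 4; hence (2,4) = 4.
The two cells of cage c must have sum 4; hence (3,1) = 3.
Row 3 already has 3, which forces (3,2) = 2.
Row 3 now contains 2, leaving (3,4) = 1.
Row 4 already has 3, so (4,1) = 1.
Column 2 now contains 2, which forces (4,2) = 4.
Column 4 now contains 1, which forces (4,4) = 2.
4 is placed in row 2, which forces (2,2) = 3.
Filled in: 4 1 2 3 / 2 3 1 4 / 3 2 4 1 / 1 4 3 2.

4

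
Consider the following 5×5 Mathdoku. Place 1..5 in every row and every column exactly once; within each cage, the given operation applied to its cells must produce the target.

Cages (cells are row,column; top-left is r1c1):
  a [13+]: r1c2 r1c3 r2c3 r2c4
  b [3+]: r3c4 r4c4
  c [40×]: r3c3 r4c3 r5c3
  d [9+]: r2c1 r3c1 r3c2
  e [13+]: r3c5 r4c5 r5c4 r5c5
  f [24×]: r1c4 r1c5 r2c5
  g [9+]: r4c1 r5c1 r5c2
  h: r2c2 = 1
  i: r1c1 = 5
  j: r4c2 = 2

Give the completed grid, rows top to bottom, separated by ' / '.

I is a freebie, which forces r1c1 = 5.
H is a freebie, leaving r2c2 = 1.
Cage j is given, so r4c2 = 2.
2 is placed in row 4, which forces r4c4 = 1.
1 is placed in column 4; hence r3c4 = 2.
Cage c needs product 40, leaving r5c3 = 2.
The 4 cells of cage a must have sum 13, which forces r1c3 = 1.
2 is placed in row 5, which forces r5c1 = 1.
Cage d has sum 9, leaving r2c1 = 2.
Cage e has sum 13, leaving r3c5 = 1.
Cage f needs product 24, which forces r1c5 = 2.
Row 3 needs a 5, and only r3c3 is open for it.
Cage a needs sum 13, leaving r2c4 = 5.
Column 3 already has 5, which forces r4c3 = 4.
Cage a needs sum 13, which forces r1c2 = 4.
Row 1 already has 4; hence r1c4 = 3.
Column 3 already has 4, so r2c3 = 3.
3 is placed in row 2, leaving r2c5 = 4.
Column 2 already has 4; hence r3c2 = 3.
4 is placed in row 4, so r4c1 = 3.
3 is placed in row 4, leaving r4c5 = 5.
Cage g has sum 9, which forces r5c2 = 5.
Column 4 now contains 3, leaving r5c4 = 4.
Column 5 now contains 5; hence r5c5 = 3.
Row 3 now contains 3, which forces r3c1 = 4.

5 4 1 3 2 / 2 1 3 5 4 / 4 3 5 2 1 / 3 2 4 1 5 / 1 5 2 4 3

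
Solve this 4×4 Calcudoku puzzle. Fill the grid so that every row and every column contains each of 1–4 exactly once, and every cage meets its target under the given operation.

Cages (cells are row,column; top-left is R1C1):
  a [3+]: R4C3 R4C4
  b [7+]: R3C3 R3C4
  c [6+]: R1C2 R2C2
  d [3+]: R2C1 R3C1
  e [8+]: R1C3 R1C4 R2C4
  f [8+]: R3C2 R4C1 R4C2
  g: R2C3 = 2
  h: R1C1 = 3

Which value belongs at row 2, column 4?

Cage h is given, which forces R1C1 = 3.
G is a freebie, which forces R2C3 = 2.
Column 3 now contains 2, leaving R4C3 = 1.
1 is placed in row 4, so R4C4 = 2.
Cage c's pair has sum 6, so R1C2 = 2.
Column 3 now contains 1, which forces R1C3 = 4.
Cage e has sum 8, leaving R1C4 = 1.
Row 2 already has 2, so R2C1 = 1.
Row 2 already has 2, leaving R2C2 = 4.
The 3 cells of cage e must have sum 8, leaving R2C4 = 3.
The two cells of cage d must have sum 3, leaving R3C1 = 2.
Cage f has sum 8, so R3C2 = 1.
Column 3 already has 4, so R3C3 = 3.
3 is placed in column 4; hence R3C4 = 4.
Row 4 now contains 2; hence R4C1 = 4.
Cage f needs sum 8, which forces R4C2 = 3.
The full grid is 3 2 4 1 / 1 4 2 3 / 2 1 3 4 / 4 3 1 2.

3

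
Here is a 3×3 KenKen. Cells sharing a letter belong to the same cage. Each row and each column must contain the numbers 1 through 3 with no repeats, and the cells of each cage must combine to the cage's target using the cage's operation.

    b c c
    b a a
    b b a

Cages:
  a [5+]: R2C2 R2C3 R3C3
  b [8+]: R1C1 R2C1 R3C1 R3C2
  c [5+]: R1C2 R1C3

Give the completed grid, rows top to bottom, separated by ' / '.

1 3 2 / 2 1 3 / 3 2 1

Cage b has sum 8, leaving R3C2 = 2.
Row 3 now contains 2, leaving R3C3 = 1.
Column 2 now contains 2, leaving R1C2 = 3.
Cage c needs two cells with sum 5; hence R1C3 = 2.
Column 2 now contains 2, so R2C2 = 1.
Column 3 already has 1, which forces R2C3 = 3.
Row 3 now contains 1, so R3C1 = 3.
Row 1 now contains 2; hence R1C1 = 1.
1 is placed in row 2; hence R2C1 = 2.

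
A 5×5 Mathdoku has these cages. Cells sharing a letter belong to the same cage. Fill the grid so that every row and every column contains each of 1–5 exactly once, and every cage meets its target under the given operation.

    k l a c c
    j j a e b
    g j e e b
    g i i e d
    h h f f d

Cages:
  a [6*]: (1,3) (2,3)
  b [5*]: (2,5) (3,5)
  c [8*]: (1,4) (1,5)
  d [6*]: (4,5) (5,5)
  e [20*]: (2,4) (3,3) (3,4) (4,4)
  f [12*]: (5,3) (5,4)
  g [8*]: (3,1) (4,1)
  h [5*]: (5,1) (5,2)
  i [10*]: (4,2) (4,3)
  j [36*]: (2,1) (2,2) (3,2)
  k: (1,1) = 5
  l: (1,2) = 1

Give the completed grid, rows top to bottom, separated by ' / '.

5 1 3 2 4 / 3 4 2 5 1 / 2 3 1 4 5 / 4 2 5 1 3 / 1 5 4 3 2

K is a freebie, leaving (1,1) = 5.
Cage l is given, which forces (1,2) = 1.
Cage j needs product 36, leaving (2,1) = 3.
Cage j needs product 36, which forces (2,2) = 4.
Row 2 already has 3; hence (2,3) = 2.
Cage j has product 36, so (3,2) = 3.
Column 3 already has 2, leaving (3,3) = 1.
Row 3 now contains 1, so (3,5) = 5.
Column 3 already has 2, which forces (4,3) = 5.
5 is placed in column 1, so (5,1) = 1.
1 is placed in column 2, so (5,2) = 5.
Column 3 already has 2; hence (1,3) = 3.
The 4 cells of cage e must have product 20, which forces (2,4) = 5.
Column 5 now contains 5; hence (2,5) = 1.
Row 3 now contains 5; hence (3,4) = 4.
Row 4 now contains 5, so (4,2) = 2.
Cage e has product 20; hence (4,4) = 1.
Row 4 now contains 2, so (4,5) = 3.
Column 3 now contains 3, so (5,3) = 4.
Column 4 now contains 4, so (5,4) = 3.
3 is placed in column 5, so (5,5) = 2.
Column 4 now contains 4, so (1,4) = 2.
2 is placed in column 5, so (1,5) = 4.
Row 3 now contains 4, so (3,1) = 2.
Row 4 now contains 2, leaving (4,1) = 4.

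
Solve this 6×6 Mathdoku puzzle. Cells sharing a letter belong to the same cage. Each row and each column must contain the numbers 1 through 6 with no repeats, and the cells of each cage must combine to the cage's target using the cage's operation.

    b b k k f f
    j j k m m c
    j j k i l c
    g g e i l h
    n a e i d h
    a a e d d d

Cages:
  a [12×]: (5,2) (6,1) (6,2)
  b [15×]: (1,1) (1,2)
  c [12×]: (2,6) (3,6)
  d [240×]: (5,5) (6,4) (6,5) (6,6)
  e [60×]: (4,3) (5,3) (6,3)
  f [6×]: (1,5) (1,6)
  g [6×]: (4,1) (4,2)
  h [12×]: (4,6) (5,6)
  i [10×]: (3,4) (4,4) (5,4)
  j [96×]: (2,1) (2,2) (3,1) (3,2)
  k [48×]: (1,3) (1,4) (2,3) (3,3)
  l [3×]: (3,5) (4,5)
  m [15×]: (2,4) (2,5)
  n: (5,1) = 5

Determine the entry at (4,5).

Cage n is a single given cell, so (5,1) = 5.
Column 1 now contains 5, which forces (1,1) = 3.
The two cells of cage b must have product 15; hence (1,2) = 5.
Row 3 needs a 5, and only (3,4) is open for it.
Column 4 now contains 5, which forces (2,4) = 3.
Cage m needs two cells with product 15, which forces (2,5) = 5.
Cage d has product 240, so (6,6) = 5.
The 3 cells of cage e must have product 60, so (4,3) = 5.
In row 4, 4 can only go at (4,6), so (4,6) = 4.
Cage h needs two cells with product 12, which forces (5,6) = 3.
The only place for 1 in column 6 is (1,6).
Row 1 already has 1, leaving (1,5) = 6.
The only place for 6 in column 4 is (6,4).
The only place for 4 in column 4 is (1,4).
Row 1 now contains 4; hence (1,3) = 2.
Column 3 already has 2, leaving (6,3) = 3.
Cage a has product 12, which forces (5,2) = 6.
The 3 cells of cage e must have product 60, so (5,3) = 4.
Row 5 now contains 4, leaving (5,5) = 2.
Column 5 already has 2, which forces (6,5) = 4.
Cage i has product 10, which forces (4,4) = 2.
2 is placed in row 5, so (5,4) = 1.
Row 4 now contains 2, which forces (4,1) = 6.
Cage g needs two cells with product 6, leaving (4,2) = 1.
1 is placed in row 4, so (4,5) = 3.
Column 2 already has 1, which forces (6,2) = 2.
Cage j has product 96, which forces (2,1) = 2.
Column 2 now contains 2, so (2,2) = 4.
Row 2 already has 2, which forces (2,6) = 6.
The 4 cells of cage j must have product 96, leaving (3,1) = 4.
Cage j has product 96, leaving (3,2) = 3.
Column 5 now contains 3, leaving (3,5) = 1.
6 is placed in column 6, which forces (3,6) = 2.
Row 6 already has 2, so (6,1) = 1.
Row 2 now contains 6, so (2,3) = 1.
Row 3 now contains 1, so (3,3) = 6.
Completed grid: 3 5 2 4 6 1 / 2 4 1 3 5 6 / 4 3 6 5 1 2 / 6 1 5 2 3 4 / 5 6 4 1 2 3 / 1 2 3 6 4 5.

3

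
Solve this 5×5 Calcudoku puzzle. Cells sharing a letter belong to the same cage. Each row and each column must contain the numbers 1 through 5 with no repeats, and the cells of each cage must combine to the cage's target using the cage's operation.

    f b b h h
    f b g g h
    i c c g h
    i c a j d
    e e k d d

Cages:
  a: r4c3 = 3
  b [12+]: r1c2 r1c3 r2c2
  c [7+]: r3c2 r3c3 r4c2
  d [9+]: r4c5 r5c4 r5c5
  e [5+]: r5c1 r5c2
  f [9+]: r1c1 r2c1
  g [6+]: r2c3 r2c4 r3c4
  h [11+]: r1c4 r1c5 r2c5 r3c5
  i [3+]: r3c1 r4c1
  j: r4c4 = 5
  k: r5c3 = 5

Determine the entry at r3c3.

2

A is a freebie, which forces r4c3 = 3.
Cage j is a single given cell, so r4c4 = 5.
K is a freebie, which forces r5c3 = 5.
5 is placed in column 3, which forces r1c3 = 4.
Row 1 now contains 4, leaving r1c1 = 5.
5 is placed in row 1, leaving r1c2 = 3.
Cage f needs two cells with sum 9, so r2c1 = 4.
3 is placed in column 2; hence r2c2 = 5.
Cage h has sum 11, so r2c5 = 3.
Cage h has sum 11, so r3c5 = 5.
The 3 cells of cage g must have sum 6, which forces r3c4 = 3.
Column 4 already has 3, so r5c4 = 4.
The 3 cells of cage d must have sum 9, which forces r4c5 = 4.
The two cells of cage e must have sum 5, so r5c1 = 3.
Row 5 already has 4, which forces r5c2 = 2.
Cage d has sum 9; hence r5c5 = 1.
Cage h needs sum 11, which forces r1c4 = 1.
Column 5 now contains 1; hence r1c5 = 2.
Column 4 now contains 1, so r2c4 = 2.
Cage c has sum 7, so r3c2 = 4.
Cage c needs sum 7, which forces r3c3 = 2.
Column 2 now contains 2; hence r4c2 = 1.
Row 2 now contains 2, leaving r2c3 = 1.
Row 3 already has 2, which forces r3c1 = 1.
Row 4 already has 1; hence r4c1 = 2.
Filled in: 5 3 4 1 2 / 4 5 1 2 3 / 1 4 2 3 5 / 2 1 3 5 4 / 3 2 5 4 1.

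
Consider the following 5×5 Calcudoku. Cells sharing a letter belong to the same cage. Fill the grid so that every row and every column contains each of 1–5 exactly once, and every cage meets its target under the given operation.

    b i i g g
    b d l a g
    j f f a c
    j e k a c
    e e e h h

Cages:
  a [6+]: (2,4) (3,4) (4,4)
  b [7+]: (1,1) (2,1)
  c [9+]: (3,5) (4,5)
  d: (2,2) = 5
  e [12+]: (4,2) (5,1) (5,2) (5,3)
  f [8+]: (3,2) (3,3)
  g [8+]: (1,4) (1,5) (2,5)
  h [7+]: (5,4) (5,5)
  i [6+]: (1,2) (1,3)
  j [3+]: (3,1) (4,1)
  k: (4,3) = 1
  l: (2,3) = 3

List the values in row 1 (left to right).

Cage d is a single given cell, leaving (2,2) = 5.
Cage l is given, so (2,3) = 3.
Column 2 already has 5, which forces (3,2) = 3.
Column 3 now contains 3, so (3,3) = 5.
Row 3 already has 5; hence (3,5) = 4.
Cage k is given, so (4,3) = 1.
Column 5 now contains 4; hence (4,5) = 5.
The two cells of cage j must have sum 3, so (3,1) = 1.
1 is placed in row 3, so (3,4) = 2.
Row 4 now contains 1, leaving (4,1) = 2.
Row 4 now contains 2, so (4,2) = 4.
Cage a has sum 6, so (4,4) = 3.
The 4 cells of cage e must have sum 12; hence (5,2) = 1.
Cage b needs two cells with sum 7, which forces (1,1) = 3.
4 is placed in column 2, leaving (1,2) = 2.
The two cells of cage i must have sum 6; hence (1,3) = 4.
Row 1 now contains 4, leaving (1,4) = 5.
2 is placed in row 1, which forces (1,5) = 1.
2 is placed in column 1, which forces (2,1) = 4.
Column 4 now contains 2, so (2,4) = 1.
Column 5 now contains 1, which forces (2,5) = 2.
3 is placed in column 1, leaving (5,1) = 5.
Column 3 already has 4, so (5,3) = 2.
Column 4 now contains 5, which forces (5,4) = 4.
Column 5 now contains 2, leaving (5,5) = 3.
Completed grid: 3 2 4 5 1 / 4 5 3 1 2 / 1 3 5 2 4 / 2 4 1 3 5 / 5 1 2 4 3.

3 2 4 5 1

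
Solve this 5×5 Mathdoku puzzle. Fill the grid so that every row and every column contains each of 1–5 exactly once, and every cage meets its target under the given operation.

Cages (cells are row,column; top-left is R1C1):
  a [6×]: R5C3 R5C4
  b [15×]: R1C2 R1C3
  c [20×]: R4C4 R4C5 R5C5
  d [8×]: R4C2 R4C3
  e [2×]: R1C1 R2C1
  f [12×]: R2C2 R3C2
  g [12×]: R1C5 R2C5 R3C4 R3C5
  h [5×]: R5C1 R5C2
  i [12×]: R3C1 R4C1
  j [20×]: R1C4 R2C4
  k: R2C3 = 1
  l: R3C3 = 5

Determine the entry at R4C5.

Cage k is given, which forces R2C3 = 1.
Cage l is given, which forces R3C3 = 5.
Cage e's pair has product 2; hence R1C1 = 1.
Cage b's pair has product 15, so R1C2 = 5.
Column 3 now contains 5; hence R1C3 = 3.
5 is placed in row 1, leaving R1C4 = 4.
3 is placed in row 1, leaving R1C5 = 2.
1 is placed in row 2, which forces R2C1 = 2.
4 is placed in column 4; hence R2C4 = 5.
Column 1 already has 1; hence R5C1 = 5.
Column 2 now contains 5, so R5C2 = 1.
Column 3 already has 3; hence R5C3 = 2.
Row 5 now contains 2, leaving R5C4 = 3.
Row 5 already has 1; hence R5C5 = 4.
Column 5 already has 4; hence R2C5 = 3.
Cage g has product 12; hence R3C4 = 2.
The 4 cells of cage g must have product 12, which forces R3C5 = 1.
Cage d's pair has product 8, leaving R4C2 = 2.
Column 3 already has 2, which forces R4C3 = 4.
The 3 cells of cage c must have product 20, so R4C4 = 1.
The 3 cells of cage c must have product 20, leaving R4C5 = 5.
Row 2 already has 3, which forces R2C2 = 4.
Cage i's pair has product 12, leaving R3C1 = 4.
Cage f's pair has product 12, which forces R3C2 = 3.
Row 4 now contains 4, which forces R4C1 = 3.
Completed grid: 1 5 3 4 2 / 2 4 1 5 3 / 4 3 5 2 1 / 3 2 4 1 5 / 5 1 2 3 4.

5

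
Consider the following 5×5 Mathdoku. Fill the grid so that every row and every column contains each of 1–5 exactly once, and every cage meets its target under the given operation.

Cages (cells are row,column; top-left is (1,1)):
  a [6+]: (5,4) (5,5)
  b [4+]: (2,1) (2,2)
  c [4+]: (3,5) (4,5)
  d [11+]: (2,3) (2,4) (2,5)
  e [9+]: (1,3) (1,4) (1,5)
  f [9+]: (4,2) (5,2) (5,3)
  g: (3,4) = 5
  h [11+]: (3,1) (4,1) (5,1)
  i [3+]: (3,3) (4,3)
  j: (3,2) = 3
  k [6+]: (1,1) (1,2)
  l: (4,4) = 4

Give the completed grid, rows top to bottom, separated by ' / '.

J is a freebie; hence (3,2) = 3.
Cage g is given; hence (3,4) = 5.
Row 3 already has 3, leaving (3,5) = 1.
Cage l is given, leaving (4,4) = 4.
1 is placed in column 5, which forces (4,5) = 3.
Cage b needs two cells with sum 4, so (2,1) = 3.
Column 2 now contains 3, so (2,2) = 1.
Column 4 now contains 4, which forces (2,4) = 2.
Row 3 now contains 1, which forces (3,3) = 2.
The two cells of cage i must have sum 3, which forces (4,3) = 1.
Column 3 now contains 2, so (5,3) = 3.
2 is placed in column 4, which forces (5,4) = 1.
3 is placed in column 3, which forces (1,3) = 4.
Column 4 now contains 1, leaving (1,4) = 3.
Cage e has sum 9, which forces (1,5) = 2.
Column 3 now contains 4, leaving (2,3) = 5.
Row 2 now contains 5, leaving (2,5) = 4.
2 is placed in row 3; hence (3,1) = 4.
Cage f has sum 9, so (4,2) = 2.
The 3 cells of cage f must have sum 9; hence (5,2) = 4.
Cage a's pair has sum 6, leaving (5,5) = 5.
Row 1 now contains 2; hence (1,1) = 1.
Row 1 now contains 2, leaving (1,2) = 5.
Row 4 now contains 2; hence (4,1) = 5.
5 is placed in row 5, so (5,1) = 2.

1 5 4 3 2 / 3 1 5 2 4 / 4 3 2 5 1 / 5 2 1 4 3 / 2 4 3 1 5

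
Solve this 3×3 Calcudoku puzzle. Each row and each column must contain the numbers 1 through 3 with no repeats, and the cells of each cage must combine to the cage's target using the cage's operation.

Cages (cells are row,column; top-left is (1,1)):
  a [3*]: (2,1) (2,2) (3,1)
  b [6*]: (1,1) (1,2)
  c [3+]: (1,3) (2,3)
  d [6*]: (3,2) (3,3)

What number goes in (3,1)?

1

Cage a needs product 3; hence (2,1) = 3.
Cage a needs product 3; hence (2,2) = 1.
Row 2 already has 1, leaving (2,3) = 2.
Cage a has product 3; hence (3,1) = 1.
2 is placed in column 3; hence (3,3) = 3.
Column 1 now contains 3, so (1,1) = 2.
The two cells of cage b must have product 6, leaving (1,2) = 3.
2 is placed in column 3, leaving (1,3) = 1.
Row 3 already has 3, so (3,2) = 2.
Completed grid: 2 3 1 / 3 1 2 / 1 2 3.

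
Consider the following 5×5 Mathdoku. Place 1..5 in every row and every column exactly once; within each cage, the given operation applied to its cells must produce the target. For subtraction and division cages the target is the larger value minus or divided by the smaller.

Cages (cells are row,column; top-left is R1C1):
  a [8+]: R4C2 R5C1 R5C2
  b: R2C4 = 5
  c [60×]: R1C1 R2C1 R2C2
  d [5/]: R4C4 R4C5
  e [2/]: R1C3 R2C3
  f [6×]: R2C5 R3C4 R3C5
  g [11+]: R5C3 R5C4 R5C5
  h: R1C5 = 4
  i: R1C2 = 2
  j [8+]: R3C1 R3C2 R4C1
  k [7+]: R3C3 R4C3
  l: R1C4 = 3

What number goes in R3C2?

5

Cage i is a single given cell; hence R1C2 = 2.
L is a freebie, which forces R1C4 = 3.
H is a freebie, so R1C5 = 4.
Cage b is a single given cell, which forces R2C4 = 5.
Column 4 already has 5, so R4C4 = 1.
Row 4 now contains 1, leaving R4C5 = 5.
Column 5 already has 5, which forces R5C5 = 2.
Row 1 now contains 4; hence R1C1 = 5.
Row 1 now contains 4, which forces R1C3 = 1.
Cage e needs two cells with quotient 2, so R2C3 = 2.
Column 4 already has 1; hence R3C4 = 2.
The 3 cells of cage g must have sum 11, leaving R5C3 = 5.
2 is placed in row 5, leaving R5C4 = 4.
The 3 cells of cage a must have sum 8, leaving R4C2 = 4.
Row 4 now contains 4; hence R4C3 = 3.
The 3 cells of cage c must have product 60, which forces R2C1 = 4.
4 is placed in column 2, so R2C2 = 3.
3 is placed in row 2, leaving R2C5 = 1.
Cage j needs sum 8, which forces R3C1 = 1.
Cage j needs sum 8; hence R3C2 = 5.
Column 3 now contains 3; hence R3C3 = 4.
Column 5 already has 1, which forces R3C5 = 3.
Row 4 now contains 3, leaving R4C1 = 2.
Column 1 already has 1; hence R5C1 = 3.
Column 2 already has 3, leaving R5C2 = 1.
The full grid is 5 2 1 3 4 / 4 3 2 5 1 / 1 5 4 2 3 / 2 4 3 1 5 / 3 1 5 4 2.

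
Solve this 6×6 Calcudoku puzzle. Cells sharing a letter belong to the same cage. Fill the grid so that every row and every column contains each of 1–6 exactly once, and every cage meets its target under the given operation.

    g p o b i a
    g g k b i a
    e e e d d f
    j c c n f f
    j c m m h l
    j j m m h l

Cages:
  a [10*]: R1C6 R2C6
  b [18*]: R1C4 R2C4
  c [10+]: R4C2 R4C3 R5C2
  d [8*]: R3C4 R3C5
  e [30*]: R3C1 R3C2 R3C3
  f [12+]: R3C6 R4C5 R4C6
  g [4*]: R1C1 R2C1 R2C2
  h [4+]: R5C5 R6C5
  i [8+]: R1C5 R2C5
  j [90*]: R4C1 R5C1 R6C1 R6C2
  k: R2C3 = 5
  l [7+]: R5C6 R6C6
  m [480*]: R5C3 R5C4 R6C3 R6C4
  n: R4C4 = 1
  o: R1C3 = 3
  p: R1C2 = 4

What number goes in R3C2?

Cage p is a single given cell; hence R1C2 = 4.
Cage o is given, which forces R1C3 = 3.
Row 1 now contains 3, leaving R1C4 = 6.
K is a freebie; hence R2C3 = 5.
6 is placed in column 4; hence R2C4 = 3.
Row 2 already has 5, leaving R2C6 = 2.
Cage n is given, leaving R4C4 = 1.
The 3 cells of cage g must have product 4; hence R1C1 = 1.
Cage i needs two cells with sum 8, leaving R1C5 = 2.
2 is placed in column 6, which forces R1C6 = 5.
Cage g has product 4, which forces R2C1 = 4.
Row 2 already has 2; hence R2C2 = 1.
Row 2 already has 2, which forces R2C5 = 6.
2 is placed in column 5, so R3C5 = 4.
4 is placed in row 3, so R3C4 = 2.
Cage c has sum 10, leaving R4C3 = 2.
The 4 cells of cage j must have product 90, leaving R6C2 = 3.
3 is placed in row 6, which forces R6C5 = 1.
Row 3 already has 2, which forces R3C3 = 1.
Row 3 now contains 1, which forces R3C6 = 3.
The 3 cells of cage c must have sum 10; hence R4C2 = 6.
Row 4 now contains 6, leaving R4C6 = 4.
Cage c needs sum 10; hence R5C2 = 2.
Column 5 now contains 1, which forces R5C5 = 3.
Column 6 already has 3, which forces R5C6 = 1.
Column 6 now contains 4, so R6C6 = 6.
Cage e needs product 30, so R3C1 = 6.
Column 2 already has 6; hence R3C2 = 5.
The 4 cells of cage j must have product 90, leaving R4C1 = 3.
3 is placed in column 5, leaving R4C5 = 5.
3 is placed in row 5, so R5C1 = 5.
Cage m needs product 480, so R5C3 = 6.
Cage m needs product 480; hence R5C4 = 4.
Cage j has product 90, so R6C1 = 2.
Row 6 already has 6, leaving R6C3 = 4.
The 4 cells of cage m must have product 480, which forces R6C4 = 5.
Filled in: 1 4 3 6 2 5 / 4 1 5 3 6 2 / 6 5 1 2 4 3 / 3 6 2 1 5 4 / 5 2 6 4 3 1 / 2 3 4 5 1 6.

5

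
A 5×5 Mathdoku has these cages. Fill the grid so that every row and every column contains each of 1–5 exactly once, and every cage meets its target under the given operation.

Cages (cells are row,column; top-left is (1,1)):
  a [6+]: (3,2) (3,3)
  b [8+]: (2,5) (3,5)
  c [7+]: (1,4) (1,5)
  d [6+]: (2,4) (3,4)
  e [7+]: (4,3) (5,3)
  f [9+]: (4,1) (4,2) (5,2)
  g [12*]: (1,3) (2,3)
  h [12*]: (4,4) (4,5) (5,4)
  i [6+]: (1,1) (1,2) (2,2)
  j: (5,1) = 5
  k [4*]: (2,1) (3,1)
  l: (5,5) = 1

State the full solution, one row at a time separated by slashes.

3 1 4 5 2 / 1 2 3 4 5 / 4 5 1 2 3 / 2 3 5 1 4 / 5 4 2 3 1

Cage j is given, leaving (5,1) = 5.
Cage l is given, which forces (5,5) = 1.
Row 3 needs a 3, and only (3,5) is open for it.
Column 5 now contains 3, which forces (2,5) = 5.
The only place for 5 in row 1 is (1,4).
Cage c's pair has sum 7, so (1,5) = 2.
Column 5 already has 2; hence (4,5) = 4.
Cage h has product 12; hence (4,4) = 1.
Cage h has product 12; hence (5,4) = 3.
In row 2, 3 can only go at (2,3), so (2,3) = 3.
3 is placed in column 3; hence (1,3) = 4.
3 is placed in column 3, leaving (4,3) = 5.
Cage e's pair has sum 7, leaving (5,3) = 2.
The 3 cells of cage i must have sum 6, which forces (2,2) = 2.
Row 2 now contains 2, leaving (2,4) = 4.
The two cells of cage a must have sum 6, so (3,2) = 5.
2 is placed in column 3; hence (3,3) = 1.
4 is placed in column 4; hence (3,4) = 2.
2 is placed in column 2, so (4,2) = 3.
Row 5 already has 2, so (5,2) = 4.
Cage i has sum 6, leaving (1,1) = 3.
3 is placed in column 2, so (1,2) = 1.
Row 2 already has 4, leaving (2,1) = 1.
Row 3 already has 1, which forces (3,1) = 4.
Row 4 already has 3, which forces (4,1) = 2.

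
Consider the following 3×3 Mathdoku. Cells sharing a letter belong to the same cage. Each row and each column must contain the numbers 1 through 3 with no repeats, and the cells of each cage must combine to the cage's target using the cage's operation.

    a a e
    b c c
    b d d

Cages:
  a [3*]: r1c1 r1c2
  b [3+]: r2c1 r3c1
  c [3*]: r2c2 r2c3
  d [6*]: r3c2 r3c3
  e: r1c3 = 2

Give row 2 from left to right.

E is a freebie, which forces r1c3 = 2.
2 is placed in column 3, so r3c3 = 3.
Cage c's pair has product 3; hence r2c2 = 3.
Column 3 now contains 3, so r2c3 = 1.
Row 3 already has 3, which forces r3c2 = 2.
Cage a needs two cells with product 3, so r1c1 = 3.
Column 2 now contains 3, leaving r1c2 = 1.
Row 2 now contains 1, so r2c1 = 2.
Row 3 already has 2, leaving r3c1 = 1.
Filled in: 3 1 2 / 2 3 1 / 1 2 3.

2 3 1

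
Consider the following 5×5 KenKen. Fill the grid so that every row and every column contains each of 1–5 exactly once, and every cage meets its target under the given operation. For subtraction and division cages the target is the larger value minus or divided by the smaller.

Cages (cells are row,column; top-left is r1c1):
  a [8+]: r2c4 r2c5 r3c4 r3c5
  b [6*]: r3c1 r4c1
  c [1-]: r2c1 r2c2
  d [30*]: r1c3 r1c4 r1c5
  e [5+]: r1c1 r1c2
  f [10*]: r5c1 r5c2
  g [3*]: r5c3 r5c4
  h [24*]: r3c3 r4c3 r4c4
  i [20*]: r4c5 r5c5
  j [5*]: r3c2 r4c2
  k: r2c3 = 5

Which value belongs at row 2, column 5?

Cage k is given, which forces r2c3 = 5.
The only place for 5 in row 3 is r3c2.
5 is placed in column 2, which forces r4c2 = 1.
Cage f's pair has product 10, leaving r5c1 = 5.
5 is placed in column 2; hence r5c2 = 2.
Row 5 already has 5, so r5c5 = 4.
Column 5 already has 4, so r4c5 = 5.
Cage d needs product 30, leaving r1c4 = 5.
The only place for 1 in row 1 is r1c1.
The two cells of cage e must have sum 5; hence r1c2 = 4.
Column 2 now contains 4, so r2c2 = 3.
The only place for 4 in column 1 is r2c1.
In row 3, 1 can only go at r3c5, so r3c5 = 1.
Cage a needs sum 8, which forces r2c4 = 1.
1 is placed in column 5, leaving r2c5 = 2.
The 4 cells of cage a must have sum 8, so r3c4 = 4.
Column 4 now contains 1, so r5c4 = 3.
Cage d has product 30, leaving r1c3 = 2.
Column 5 already has 2, so r1c5 = 3.
Cage h has product 24, which forces r3c3 = 3.
The 3 cells of cage h must have product 24, which forces r4c3 = 4.
Column 4 already has 3, so r4c4 = 2.
Row 5 already has 3; hence r5c3 = 1.
3 is placed in row 3, so r3c1 = 2.
2 is placed in row 4, which forces r4c1 = 3.
Completed grid: 1 4 2 5 3 / 4 3 5 1 2 / 2 5 3 4 1 / 3 1 4 2 5 / 5 2 1 3 4.

2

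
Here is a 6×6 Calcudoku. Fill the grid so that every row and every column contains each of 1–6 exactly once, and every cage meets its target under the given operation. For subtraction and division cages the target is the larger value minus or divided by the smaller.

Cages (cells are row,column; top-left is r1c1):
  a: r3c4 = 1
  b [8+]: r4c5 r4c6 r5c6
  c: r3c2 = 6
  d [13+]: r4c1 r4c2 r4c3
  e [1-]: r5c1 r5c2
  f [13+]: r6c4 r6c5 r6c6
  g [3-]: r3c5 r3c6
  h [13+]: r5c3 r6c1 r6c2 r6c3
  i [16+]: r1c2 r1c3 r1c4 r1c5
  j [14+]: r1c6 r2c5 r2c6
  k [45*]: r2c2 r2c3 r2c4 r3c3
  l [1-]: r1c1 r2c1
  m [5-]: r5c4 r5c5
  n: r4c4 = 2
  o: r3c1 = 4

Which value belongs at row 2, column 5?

4

Cage o is given, so r3c1 = 4.
Cage c is given; hence r3c2 = 6.
The 4 cells of cage k must have product 45, leaving r3c3 = 3.
Cage a is a single given cell, so r3c4 = 1.
Cage n is given, so r4c4 = 2.
1 is placed in column 4, so r5c4 = 6.
Row 5 now contains 6, so r5c5 = 1.
Cage b needs sum 8, leaving r4c6 = 1.
In row 4, 5 can only go at r4c5, so r4c5 = 5.
5 is placed in column 5, which forces r3c5 = 2.
The two cells of cage g must have difference 3, so r3c6 = 5.
Cage b needs sum 8; hence r5c6 = 2.
Cage j has sum 14, leaving r1c6 = 4.
Cage j needs sum 14, which forces r2c5 = 4.
The 3 cells of cage j must have sum 14; hence r2c6 = 6.
Cage e needs two cells with difference 1, leaving r5c2 = 4.
Row 5 already has 4, leaving r5c3 = 5.
Column 6 already has 6, so r6c6 = 3.
Column 3 now contains 5, which forces r2c3 = 1.
Cage d needs sum 13, so r4c1 = 6.
4 is placed in column 2; hence r4c2 = 3.
Cage d needs sum 13, which forces r4c3 = 4.
Row 5 now contains 5; hence r5c1 = 3.
1 is placed in column 3, so r6c3 = 2.
Row 6 now contains 3, which forces r6c4 = 4.
Row 6 now contains 3; hence r6c5 = 6.
Cage l needs two cells with difference 1, leaving r1c1 = 1.
Cage i has sum 16, so r1c2 = 2.
2 is placed in column 3; hence r1c3 = 6.
The 4 cells of cage i must have sum 16, leaving r1c4 = 5.
Column 5 already has 6, leaving r1c5 = 3.
The two cells of cage l must have difference 1; hence r2c1 = 2.
Column 2 already has 3, so r2c2 = 5.
The 4 cells of cage k must have product 45; hence r2c4 = 3.
Column 1 now contains 1, which forces r6c1 = 5.
Column 2 now contains 5; hence r6c2 = 1.
Filled in: 1 2 6 5 3 4 / 2 5 1 3 4 6 / 4 6 3 1 2 5 / 6 3 4 2 5 1 / 3 4 5 6 1 2 / 5 1 2 4 6 3.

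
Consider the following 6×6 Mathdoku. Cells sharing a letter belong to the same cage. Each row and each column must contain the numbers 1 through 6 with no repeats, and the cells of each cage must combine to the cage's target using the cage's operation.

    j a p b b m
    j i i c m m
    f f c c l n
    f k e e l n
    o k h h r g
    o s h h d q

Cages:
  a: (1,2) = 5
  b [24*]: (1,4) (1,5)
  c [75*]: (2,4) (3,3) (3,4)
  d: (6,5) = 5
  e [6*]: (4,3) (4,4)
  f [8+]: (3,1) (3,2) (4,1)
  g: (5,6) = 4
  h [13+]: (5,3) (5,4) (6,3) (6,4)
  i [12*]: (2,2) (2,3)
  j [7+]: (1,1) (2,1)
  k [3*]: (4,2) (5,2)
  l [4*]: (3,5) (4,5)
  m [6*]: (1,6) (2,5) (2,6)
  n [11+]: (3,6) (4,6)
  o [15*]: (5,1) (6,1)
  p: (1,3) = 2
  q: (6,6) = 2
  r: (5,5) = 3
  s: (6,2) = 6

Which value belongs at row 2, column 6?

A is a freebie, leaving (1,2) = 5.
P is a freebie, so (1,3) = 2.
Cage c has product 75, so (2,4) = 5.
Cage c needs product 75, which forces (3,3) = 5.
Cage c has product 75; hence (3,4) = 3.
Row 3 already has 5, leaving (3,6) = 6.
6 is placed in column 6, which forces (4,6) = 5.
R is a freebie, leaving (5,5) = 3.
Cage g is given, which forces (5,6) = 4.
S is a freebie; hence (6,2) = 6.
Cage d is a single given cell; hence (6,5) = 5.
Q is a freebie, so (6,6) = 2.
The 3 cells of cage m must have product 6, leaving (2,5) = 2.
The two cells of cage k must have product 3, so (4,2) = 3.
3 is placed in row 5, which forces (5,1) = 5.
3 is placed in row 5, so (5,2) = 1.
Cage h needs sum 13, leaving (5,3) = 6.
Cage h has sum 13, which forces (5,4) = 2.
5 is placed in row 6; hence (6,1) = 3.
Column 2 now contains 3, so (2,2) = 4.
The two cells of cage i must have product 12; hence (2,3) = 3.
Row 2 already has 3; hence (2,6) = 1.
Cage f needs sum 8, which forces (3,1) = 4.
The 3 cells of cage f must have sum 8, which forces (3,2) = 2.
4 is placed in row 3, leaving (3,5) = 1.
3 is placed in row 4; hence (4,1) = 2.
Column 3 already has 6, which forces (4,3) = 1.
Cage e's pair has product 6, leaving (4,4) = 6.
1 is placed in column 5; hence (4,5) = 4.
Column 3 now contains 1, so (6,3) = 4.
Row 6 already has 4, which forces (6,4) = 1.
Cage j's pair has sum 7, leaving (1,1) = 1.
6 is placed in column 4, leaving (1,4) = 4.
Column 5 now contains 4, which forces (1,5) = 6.
Column 6 now contains 1, so (1,6) = 3.
1 is placed in row 2, leaving (2,1) = 6.
The full grid is 1 5 2 4 6 3 / 6 4 3 5 2 1 / 4 2 5 3 1 6 / 2 3 1 6 4 5 / 5 1 6 2 3 4 / 3 6 4 1 5 2.

1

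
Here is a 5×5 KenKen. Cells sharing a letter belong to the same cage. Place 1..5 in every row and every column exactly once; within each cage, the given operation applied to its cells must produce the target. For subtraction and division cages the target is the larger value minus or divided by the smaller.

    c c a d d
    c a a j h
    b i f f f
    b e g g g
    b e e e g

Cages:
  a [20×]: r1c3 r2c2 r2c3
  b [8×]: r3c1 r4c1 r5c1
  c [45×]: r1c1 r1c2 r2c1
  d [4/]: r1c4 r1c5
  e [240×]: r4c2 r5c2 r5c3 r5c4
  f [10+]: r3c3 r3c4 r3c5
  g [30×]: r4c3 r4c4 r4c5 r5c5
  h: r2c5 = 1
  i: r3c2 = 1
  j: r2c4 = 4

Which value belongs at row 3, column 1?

Cage c has product 45, which forces r1c1 = 5.
Cage c has product 45; hence r1c2 = 3.
Cage c needs product 45, so r2c1 = 3.
Cage j is a single given cell, which forces r2c4 = 4.
H is a freebie, which forces r2c5 = 1.
Cage i is given, which forces r3c2 = 1.
Cage e has product 240, so r4c2 = 4.
Column 2 now contains 3, which forces r5c2 = 5.
Row 5 already has 5, so r5c4 = 3.
3 is placed in row 5, which forces r5c5 = 2.
Cage a has product 20; hence r1c3 = 2.
4 is placed in column 4, so r1c4 = 1.
Column 5 now contains 1, which forces r1c5 = 4.
Column 2 now contains 5, so r2c2 = 2.
1 is placed in row 2, so r2c3 = 5.
5 is placed in column 3, leaving r3c3 = 3.
Row 3 already has 3, leaving r3c5 = 5.
Column 3 already has 3; hence r4c3 = 1.
Column 4 already has 1, leaving r4c4 = 5.
5 is placed in column 5, so r4c5 = 3.
3 is placed in row 5, so r5c3 = 4.
Cage b has product 8; hence r3c1 = 4.
5 is placed in row 3, which forces r3c4 = 2.
Row 4 already has 1, which forces r4c1 = 2.
Row 5 already has 4, which forces r5c1 = 1.
Filled in: 5 3 2 1 4 / 3 2 5 4 1 / 4 1 3 2 5 / 2 4 1 5 3 / 1 5 4 3 2.

4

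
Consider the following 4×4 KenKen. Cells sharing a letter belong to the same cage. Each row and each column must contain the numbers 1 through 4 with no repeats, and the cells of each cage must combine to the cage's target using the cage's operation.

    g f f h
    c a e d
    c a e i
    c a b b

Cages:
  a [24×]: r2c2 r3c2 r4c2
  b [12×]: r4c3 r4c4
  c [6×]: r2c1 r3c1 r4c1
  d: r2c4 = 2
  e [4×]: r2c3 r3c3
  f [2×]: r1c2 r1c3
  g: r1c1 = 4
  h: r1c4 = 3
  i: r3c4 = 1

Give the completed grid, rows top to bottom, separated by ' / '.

Cage g is given, so r1c1 = 4.
H is a freebie, leaving r1c4 = 3.
D is a freebie; hence r2c4 = 2.
Cage i is a single given cell, so r3c4 = 1.
3 is placed in column 4; hence r4c4 = 4.
The two cells of cage e must have product 4, which forces r2c3 = 1.
Row 3 already has 1, which forces r3c3 = 4.
4 is placed in row 4, which forces r4c3 = 3.
Cage f's pair has product 2, which forces r1c2 = 1.
1 is placed in column 3, which forces r1c3 = 2.
Row 2 already has 1, so r2c1 = 3.
The 3 cells of cage a must have product 24, so r2c2 = 4.
The 3 cells of cage c must have product 6; hence r3c1 = 2.
Cage a has product 24, so r3c2 = 3.
Cage c has product 6, which forces r4c1 = 1.
3 is placed in row 4, leaving r4c2 = 2.

4 1 2 3 / 3 4 1 2 / 2 3 4 1 / 1 2 3 4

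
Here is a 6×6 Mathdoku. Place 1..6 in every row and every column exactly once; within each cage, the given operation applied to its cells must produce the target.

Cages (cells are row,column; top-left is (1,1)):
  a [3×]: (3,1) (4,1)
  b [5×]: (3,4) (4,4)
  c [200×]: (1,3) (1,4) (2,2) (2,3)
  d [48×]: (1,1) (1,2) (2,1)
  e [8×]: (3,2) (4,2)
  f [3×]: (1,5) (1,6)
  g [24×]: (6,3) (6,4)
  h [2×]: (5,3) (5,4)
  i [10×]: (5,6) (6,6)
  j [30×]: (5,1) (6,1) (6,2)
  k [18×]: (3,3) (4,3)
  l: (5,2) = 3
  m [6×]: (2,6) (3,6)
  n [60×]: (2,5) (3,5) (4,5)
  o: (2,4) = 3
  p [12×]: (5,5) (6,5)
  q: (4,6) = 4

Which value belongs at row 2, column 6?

O is a freebie, leaving (2,4) = 3.
Cage q is a single given cell, which forces (4,6) = 4.
Cage l is a single given cell, leaving (5,2) = 3.
Cage e needs two cells with product 8, which forces (3,2) = 4.
Row 4 already has 4, which forces (4,2) = 2.
Column 2 now contains 2; hence (1,2) = 6.
Column 2 now contains 2, so (2,2) = 5.
Column 2 already has 5, leaving (6,2) = 1.
In row 2, 1 can only go at (2,6), so (2,6) = 1.
The two cells of cage f must have product 3, so (1,5) = 1.
Column 6 already has 1, which forces (1,6) = 3.
Cage m needs two cells with product 6, which forces (3,6) = 6.
Row 3 now contains 6; hence (3,3) = 3.
Cage k's pair has product 18, which forces (4,3) = 6.
6 is placed in column 3, so (6,3) = 4.
Row 6 now contains 4, leaving (6,4) = 6.
Cage c needs product 200, so (1,3) = 5.
Cage c needs product 200, which forces (1,4) = 4.
Column 3 now contains 4, leaving (2,3) = 2.
Row 3 already has 3, leaving (3,1) = 1.
Row 3 now contains 1, leaving (3,4) = 5.
Row 3 already has 5, which forces (3,5) = 2.
The two cells of cage a must have product 3, so (4,1) = 3.
Column 4 now contains 5; hence (4,4) = 1.
Row 4 already has 3, so (4,5) = 5.
Cage j needs product 30, so (5,1) = 6.
2 is placed in column 3; hence (5,3) = 1.
Column 4 already has 1; hence (5,4) = 2.
6 is placed in row 5; hence (5,5) = 4.
Row 5 already has 2, which forces (5,6) = 5.
Row 6 now contains 6, which forces (6,1) = 5.
Column 5 already has 2; hence (6,5) = 3.
5 is placed in column 6, which forces (6,6) = 2.
Row 1 already has 4, so (1,1) = 2.
Row 2 already has 2, leaving (2,1) = 4.
Column 5 already has 4, leaving (2,5) = 6.
The full grid is 2 6 5 4 1 3 / 4 5 2 3 6 1 / 1 4 3 5 2 6 / 3 2 6 1 5 4 / 6 3 1 2 4 5 / 5 1 4 6 3 2.

1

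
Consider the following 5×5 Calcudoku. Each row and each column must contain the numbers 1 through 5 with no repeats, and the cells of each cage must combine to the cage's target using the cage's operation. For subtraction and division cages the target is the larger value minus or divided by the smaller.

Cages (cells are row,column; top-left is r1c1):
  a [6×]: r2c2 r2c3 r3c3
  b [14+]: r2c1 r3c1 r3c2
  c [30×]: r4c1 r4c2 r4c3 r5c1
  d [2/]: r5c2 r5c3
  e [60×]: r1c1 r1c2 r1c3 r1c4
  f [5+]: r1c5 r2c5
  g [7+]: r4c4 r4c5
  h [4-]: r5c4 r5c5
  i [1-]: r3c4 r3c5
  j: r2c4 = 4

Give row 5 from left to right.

Cage b needs sum 14, leaving r2c1 = 5.
Cage j is a single given cell; hence r2c4 = 4.
Cage b needs sum 14, which forces r3c1 = 4.
Cage b has sum 14, which forces r3c2 = 5.
The 4 cells of cage c must have product 30; hence r4c3 = 5.
The 4 cells of cage e must have product 60, which forces r1c4 = 5.
The two cells of cage g must have sum 7; hence r4c4 = 3.
Cage g's pair has sum 7, leaving r4c5 = 4.
Column 4 already has 5, leaving r5c4 = 1.
Row 5 already has 1, which forces r5c5 = 5.
Column 4 already has 1, so r3c4 = 2.
Cage c needs product 30, leaving r5c1 = 3.
3 is placed in column 1, so r1c1 = 1.
1 is placed in column 1; hence r4c1 = 2.
Row 4 now contains 2, leaving r4c2 = 1.
The only place for 2 in row 1 is r1c5.
Column 5 already has 2, so r2c5 = 3.
Column 5 now contains 3, so r3c5 = 1.
Row 2 now contains 3, which forces r2c2 = 2.
The 3 cells of cage a must have product 6, so r2c3 = 1.
1 is placed in row 3, which forces r3c3 = 3.
Column 2 already has 2; hence r5c2 = 4.
Row 5 now contains 4, so r5c3 = 2.
Column 2 already has 4; hence r1c2 = 3.
3 is placed in column 3, leaving r1c3 = 4.
Completed grid: 1 3 4 5 2 / 5 2 1 4 3 / 4 5 3 2 1 / 2 1 5 3 4 / 3 4 2 1 5.

3 4 2 1 5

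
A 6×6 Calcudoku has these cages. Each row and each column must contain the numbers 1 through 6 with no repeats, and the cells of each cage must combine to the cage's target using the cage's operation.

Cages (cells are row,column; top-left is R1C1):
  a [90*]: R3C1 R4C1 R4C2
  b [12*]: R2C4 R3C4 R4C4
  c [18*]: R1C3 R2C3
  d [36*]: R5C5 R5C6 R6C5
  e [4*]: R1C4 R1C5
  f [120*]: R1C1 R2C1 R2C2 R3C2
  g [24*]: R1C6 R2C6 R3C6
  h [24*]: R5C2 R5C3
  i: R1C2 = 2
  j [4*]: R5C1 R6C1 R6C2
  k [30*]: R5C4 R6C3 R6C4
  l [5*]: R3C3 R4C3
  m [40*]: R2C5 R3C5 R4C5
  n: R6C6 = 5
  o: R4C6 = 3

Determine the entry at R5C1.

I is a freebie, which forces R1C2 = 2.
Cage o is given, which forces R4C6 = 3.
Column 2 now contains 2; hence R6C2 = 1.
Cage n is a single given cell, leaving R6C6 = 5.
Cage a has product 90, leaving R3C1 = 3.
Cage j has product 4; hence R5C1 = 1.
The 3 cells of cage k must have product 30, so R5C4 = 5.
Row 6 already has 1, which forces R6C1 = 4.
Cage f has product 120, which forces R1C1 = 5.
Cage f has product 120, leaving R2C1 = 2.
Cage f has product 120, leaving R2C2 = 3.
3 is placed in row 2, leaving R2C3 = 6.
6 is placed in row 2, which forces R2C4 = 1.
Row 2 now contains 1, so R2C6 = 4.
The 4 cells of cage f must have product 120, which forces R3C2 = 4.
Column 1 now contains 5, leaving R4C1 = 6.
Row 4 already has 6, so R4C2 = 5.
Row 4 now contains 5, leaving R4C3 = 1.
Column 2 already has 4, so R5C2 = 6.
6 is placed in column 3; hence R5C3 = 4.
Row 5 now contains 6, so R5C6 = 2.
6 is placed in column 3, so R1C3 = 3.
Column 4 now contains 1, which forces R1C4 = 4.
Cage e's pair has product 4, leaving R1C5 = 1.
1 is placed in row 1, leaving R1C6 = 6.
4 is placed in row 2, leaving R2C5 = 5.
1 is placed in column 3, which forces R3C3 = 5.
Cage b needs product 12, which forces R3C4 = 6.
The 3 cells of cage m must have product 40, so R3C5 = 2.
6 is placed in column 6, which forces R3C6 = 1.
Cage b has product 12, which forces R4C4 = 2.
Cage m has product 40, leaving R4C5 = 4.
Row 5 now contains 2; hence R5C5 = 3.
Column 3 now contains 3, which forces R6C3 = 2.
Column 4 now contains 2; hence R6C4 = 3.
The 3 cells of cage d must have product 36, leaving R6C5 = 6.
The full grid is 5 2 3 4 1 6 / 2 3 6 1 5 4 / 3 4 5 6 2 1 / 6 5 1 2 4 3 / 1 6 4 5 3 2 / 4 1 2 3 6 5.

1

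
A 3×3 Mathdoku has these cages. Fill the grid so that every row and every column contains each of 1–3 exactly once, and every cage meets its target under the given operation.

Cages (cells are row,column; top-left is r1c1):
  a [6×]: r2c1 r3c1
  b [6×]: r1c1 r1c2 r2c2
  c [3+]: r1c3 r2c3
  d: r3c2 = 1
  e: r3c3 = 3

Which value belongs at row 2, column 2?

2

Cage d is a single given cell, so r3c2 = 1.
Cage e is given, which forces r3c3 = 3.
Cage b has product 6, which forces r1c1 = 1.
Row 1 already has 1, leaving r1c3 = 2.
Cage a needs two cells with product 6, leaving r2c1 = 3.
Row 2 now contains 3; hence r2c2 = 2.
Column 3 now contains 2, so r2c3 = 1.
Row 3 now contains 3; hence r3c1 = 2.
Row 1 already has 2, so r1c2 = 3.
Filled in: 1 3 2 / 3 2 1 / 2 1 3.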